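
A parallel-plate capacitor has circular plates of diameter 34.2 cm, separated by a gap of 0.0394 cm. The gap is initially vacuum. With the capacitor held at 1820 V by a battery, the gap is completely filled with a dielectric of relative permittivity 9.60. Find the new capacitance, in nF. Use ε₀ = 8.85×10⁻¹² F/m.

A = π(34.2/2 cm)² = 9.19×10⁻² m².
Initially C₁ = ε₀A/d = 8.85×10⁻¹² × 9.19×10⁻² / 3.94×10⁻⁴ = 2.06×10⁻⁹ F.
C = κε₀A/d scales with κ, so C₂/C₁ = κ = 9.60.
C₂ = 9.60 × 2.06×10⁻⁹ = 1.98×10⁻⁸ F.

C ≈ 19.8 nF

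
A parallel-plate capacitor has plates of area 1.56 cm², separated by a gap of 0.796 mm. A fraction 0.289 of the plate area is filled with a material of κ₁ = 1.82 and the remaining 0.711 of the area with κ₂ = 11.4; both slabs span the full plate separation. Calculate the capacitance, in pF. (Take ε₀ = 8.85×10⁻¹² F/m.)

C ≈ 15.0 pF

A = 1.56 cm² = 1.56×10⁻⁴ m².
Side-by-side slabs ⇒ two capacitors in parallel, each spanning the full gap.
C₁ = κ₁ε₀A₁/d = 1.82 × 8.85×10⁻¹² × 4.51×10⁻⁵ / 7.96×10⁻⁴ = 9.12×10⁻¹³ F.
C₂ = κ₂ε₀A₂/d = 11.4 × 8.85×10⁻¹² × 1.11×10⁻⁴ / 7.96×10⁻⁴ = 1.41×10⁻¹¹ F.
C = C₁ + C₂ = 1.50×10⁻¹¹ F.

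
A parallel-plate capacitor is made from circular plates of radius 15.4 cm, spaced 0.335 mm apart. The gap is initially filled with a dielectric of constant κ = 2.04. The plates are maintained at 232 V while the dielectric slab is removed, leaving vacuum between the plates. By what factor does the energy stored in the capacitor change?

U₂/U₁ ≈ 0.490

Battery connected ⇒ V is held fixed.
C₂ = 0.490 C₁ and U = ½CV², so U₂/U₁ = C₂/C₁ = 0.490.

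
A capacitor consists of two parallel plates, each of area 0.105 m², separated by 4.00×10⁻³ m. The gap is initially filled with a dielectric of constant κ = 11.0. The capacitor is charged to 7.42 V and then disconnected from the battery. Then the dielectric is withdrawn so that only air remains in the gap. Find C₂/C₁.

C₂/C₁ ≈ 0.0909

C = κε₀A/d scales with κ, so C₂/C₁ = 1/κ = 1/11.0 = 0.0909.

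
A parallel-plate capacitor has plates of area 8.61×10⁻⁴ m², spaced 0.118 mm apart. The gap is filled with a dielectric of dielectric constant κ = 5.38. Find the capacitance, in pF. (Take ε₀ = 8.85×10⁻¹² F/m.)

C ≈ 347 pF

C = κε₀A/d = 5.38 × 8.85×10⁻¹² × 8.61×10⁻⁴ / 1.18×10⁻⁴ = 3.47×10⁻¹⁰ F.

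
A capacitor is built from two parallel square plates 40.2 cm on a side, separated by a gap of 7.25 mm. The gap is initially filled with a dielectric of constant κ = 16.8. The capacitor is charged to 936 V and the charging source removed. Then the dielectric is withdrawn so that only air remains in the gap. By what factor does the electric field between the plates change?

16.8

Isolated ⇒ Q is held fixed.
V₂ = Q/C₂ = V₁/0.0595; E = V/d, so E₂/E₁ = (V₂/V₁)(d₁/d₂) = 16.8.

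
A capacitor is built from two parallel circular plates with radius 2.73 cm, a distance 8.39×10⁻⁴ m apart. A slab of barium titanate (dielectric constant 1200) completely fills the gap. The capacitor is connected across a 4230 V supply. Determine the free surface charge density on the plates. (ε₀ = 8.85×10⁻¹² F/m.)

A = π(2.73 cm)² = 2.34×10⁻³ m².
C = κε₀A/d = 1200 × 8.85×10⁻¹² × 2.34×10⁻³ / 8.39×10⁻⁴ = 2.96×10⁻⁸ F.
σ = Q/A = CV/A = 2.96×10⁻⁸ × 4230 / 2.34×10⁻³ = 5.35×10⁻² C/m².

5.35 μC/cm²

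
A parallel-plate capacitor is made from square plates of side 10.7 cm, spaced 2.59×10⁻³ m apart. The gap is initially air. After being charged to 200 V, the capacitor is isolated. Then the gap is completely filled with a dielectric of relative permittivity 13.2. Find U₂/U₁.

0.0758

Isolated ⇒ Q is held fixed.
C₂ = 13.2 C₁ and U = Q²/(2C), so U₂/U₁ = C₁/C₂ = 0.0758.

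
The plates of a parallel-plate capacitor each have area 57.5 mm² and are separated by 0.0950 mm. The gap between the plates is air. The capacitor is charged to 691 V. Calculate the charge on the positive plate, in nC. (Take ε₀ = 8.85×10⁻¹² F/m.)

A = 57.5 mm² = 5.75×10⁻⁵ m².
C = ε₀A/d = 8.85×10⁻¹² × 5.75×10⁻⁵ / 9.50×10⁻⁵ = 5.36×10⁻¹² F.
Q = CV = 5.36×10⁻¹² × 691 = 3.70×10⁻⁹ C.

Q ≈ 3.70 nC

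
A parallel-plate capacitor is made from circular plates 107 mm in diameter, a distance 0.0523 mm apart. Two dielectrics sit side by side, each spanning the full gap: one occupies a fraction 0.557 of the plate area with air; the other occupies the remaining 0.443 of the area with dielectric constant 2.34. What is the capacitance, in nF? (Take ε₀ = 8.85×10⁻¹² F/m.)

A = π(107/2 mm)² = 8.99×10⁻³ m².
Side-by-side slabs ⇒ two capacitors in parallel, each spanning the full gap.
C₁ = κ₁ε₀A₁/d = 1.00 × 8.85×10⁻¹² × 5.01×10⁻³ / 5.23×10⁻⁵ = 8.48×10⁻¹⁰ F.
C₂ = κ₂ε₀A₂/d = 2.34 × 8.85×10⁻¹² × 3.98×10⁻³ / 5.23×10⁻⁵ = 1.58×10⁻⁹ F.
C = C₁ + C₂ = 2.42×10⁻⁹ F.

C ≈ 2.42 nF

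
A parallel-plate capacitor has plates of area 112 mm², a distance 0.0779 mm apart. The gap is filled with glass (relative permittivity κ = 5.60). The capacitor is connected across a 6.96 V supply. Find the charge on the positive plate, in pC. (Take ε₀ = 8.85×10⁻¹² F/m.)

A = 112 mm² = 1.12×10⁻⁴ m².
C = κε₀A/d = 5.60 × 8.85×10⁻¹² × 1.12×10⁻⁴ / 7.79×10⁻⁵ = 7.13×10⁻¹¹ F.
Q = CV = 7.13×10⁻¹¹ × 6.96 = 4.96×10⁻¹⁰ C.

496 pC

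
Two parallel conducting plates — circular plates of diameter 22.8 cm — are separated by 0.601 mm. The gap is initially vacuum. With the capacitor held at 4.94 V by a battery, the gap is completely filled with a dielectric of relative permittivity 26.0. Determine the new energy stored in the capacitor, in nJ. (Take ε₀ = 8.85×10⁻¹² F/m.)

U ≈ 191 nJ

A = π(22.8/2 cm)² = 4.08×10⁻² m².
Initially C₁ = ε₀A/d = 8.85×10⁻¹² × 4.08×10⁻² / 6.01×10⁻⁴ = 6.01×10⁻¹⁰ F.
U₁ = 7.34×10⁻⁹ J.
Battery connected ⇒ V is held fixed. C₂ = 26.0 C₁ and U = ½CV², so U₂/U₁ = C₂/C₁ = 26.0.
U₂ = 26.0 × 7.34×10⁻⁹ = 1.91×10⁻⁷ J.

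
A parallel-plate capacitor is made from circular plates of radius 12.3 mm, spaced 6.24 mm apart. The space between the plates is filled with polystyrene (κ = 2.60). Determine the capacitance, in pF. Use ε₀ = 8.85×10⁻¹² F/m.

1.75 pF

A = π(12.3 mm)² = 4.75×10⁻⁴ m².
C = κε₀A/d = 2.60 × 8.85×10⁻¹² × 4.75×10⁻⁴ / 6.24×10⁻³ = 1.75×10⁻¹² F.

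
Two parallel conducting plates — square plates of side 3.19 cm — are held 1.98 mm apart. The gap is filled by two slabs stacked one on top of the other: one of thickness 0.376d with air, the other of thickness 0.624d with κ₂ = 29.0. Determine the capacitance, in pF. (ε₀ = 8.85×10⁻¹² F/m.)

A = (3.19 cm)² = 1.02×10⁻³ m².
Stacked slabs ⇒ two capacitors in series, each with the full plate area.
C₁ = κ₁ε₀A/d₁ = 1.00 × 8.85×10⁻¹² × 1.02×10⁻³ / 7.44×10⁻⁴ = 1.21×10⁻¹¹ F.
C₂ = κ₂ε₀A/d₂ = 29.0 × 8.85×10⁻¹² × 1.02×10⁻³ / 1.24×10⁻³ = 2.11×10⁻¹⁰ F.
C = (1/C₁ + 1/C₂)⁻¹ = 1.14×10⁻¹¹ F.

11.4 pF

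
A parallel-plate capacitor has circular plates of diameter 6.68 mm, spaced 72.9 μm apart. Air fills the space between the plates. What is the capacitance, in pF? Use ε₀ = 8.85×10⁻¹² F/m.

C ≈ 4.25 pF

A = π(6.68/2 mm)² = 3.50×10⁻⁵ m².
C = ε₀A/d = 8.85×10⁻¹² × 3.50×10⁻⁵ / 7.29×10⁻⁵ = 4.25×10⁻¹² F.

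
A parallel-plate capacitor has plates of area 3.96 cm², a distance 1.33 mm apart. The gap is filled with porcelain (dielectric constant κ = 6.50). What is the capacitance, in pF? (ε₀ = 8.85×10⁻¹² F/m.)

C ≈ 17.1 pF

A = 3.96 cm² = 3.96×10⁻⁴ m².
C = κε₀A/d = 6.50 × 8.85×10⁻¹² × 3.96×10⁻⁴ / 1.33×10⁻³ = 1.71×10⁻¹¹ F.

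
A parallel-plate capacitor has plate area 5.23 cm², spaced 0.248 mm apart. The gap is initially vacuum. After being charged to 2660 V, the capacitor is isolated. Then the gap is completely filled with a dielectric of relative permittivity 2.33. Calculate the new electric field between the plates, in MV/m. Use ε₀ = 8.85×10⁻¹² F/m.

A = 5.23 cm² = 5.23×10⁻⁴ m².
Initially C₁ = ε₀A/d = 8.85×10⁻¹² × 5.23×10⁻⁴ / 2.48×10⁻⁴ = 1.87×10⁻¹¹ F.
E₁ = 1.07×10⁷ V/m.
Isolated ⇒ Q is held fixed. V₂ = Q/C₂ = V₁/2.33; E = V/d, so E₂/E₁ = (V₂/V₁)(d₁/d₂) = 0.429.
E₂ = 0.429 × 1.07×10⁷ = 4.60×10⁶ V/m.

4.60 MV/m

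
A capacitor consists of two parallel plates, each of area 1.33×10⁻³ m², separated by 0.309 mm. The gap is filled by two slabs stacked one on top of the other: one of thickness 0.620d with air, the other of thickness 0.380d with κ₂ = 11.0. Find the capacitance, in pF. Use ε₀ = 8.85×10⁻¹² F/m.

Stacked slabs ⇒ two capacitors in series, each with the full plate area.
C₁ = κ₁ε₀A/d₁ = 1.00 × 8.85×10⁻¹² × 1.33×10⁻³ / 1.92×10⁻⁴ = 6.14×10⁻¹¹ F.
C₂ = κ₂ε₀A/d₂ = 11.0 × 8.85×10⁻¹² × 1.33×10⁻³ / 1.17×10⁻⁴ = 1.10×10⁻⁹ F.
C = (1/C₁ + 1/C₂)⁻¹ = 5.82×10⁻¹¹ F.

58.2 pF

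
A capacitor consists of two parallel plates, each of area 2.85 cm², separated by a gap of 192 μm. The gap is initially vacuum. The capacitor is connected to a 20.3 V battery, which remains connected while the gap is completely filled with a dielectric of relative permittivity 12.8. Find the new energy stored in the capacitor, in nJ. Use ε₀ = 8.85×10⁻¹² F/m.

A = 2.85 cm² = 2.85×10⁻⁴ m².
Initially C₁ = ε₀A/d = 8.85×10⁻¹² × 2.85×10⁻⁴ / 1.92×10⁻⁴ = 1.31×10⁻¹¹ F.
U₁ = 2.71×10⁻⁹ J.
Battery connected ⇒ V is held fixed. C₂ = 12.8 C₁ and U = ½CV², so U₂/U₁ = C₂/C₁ = 12.8.
U₂ = 12.8 × 2.71×10⁻⁹ = 3.46×10⁻⁸ J.

U ≈ 34.6 nJ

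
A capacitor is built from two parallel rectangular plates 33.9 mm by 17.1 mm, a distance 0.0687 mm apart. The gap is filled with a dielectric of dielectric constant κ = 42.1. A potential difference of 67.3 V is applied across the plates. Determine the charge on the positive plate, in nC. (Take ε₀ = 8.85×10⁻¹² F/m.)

Q ≈ 212 nC

A = 33.9 × 17.1 mm² = 5.80×10⁻⁴ m².
C = κε₀A/d = 42.1 × 8.85×10⁻¹² × 5.80×10⁻⁴ / 6.87×10⁻⁵ = 3.14×10⁻⁹ F.
Q = CV = 3.14×10⁻⁹ × 67.3 = 2.12×10⁻⁷ C.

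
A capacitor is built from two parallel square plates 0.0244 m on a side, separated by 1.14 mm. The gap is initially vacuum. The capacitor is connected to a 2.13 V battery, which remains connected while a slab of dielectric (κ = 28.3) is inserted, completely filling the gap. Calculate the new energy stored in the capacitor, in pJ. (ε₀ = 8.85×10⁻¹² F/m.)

A = (0.0244 m)² = 5.95×10⁻⁴ m².
Initially C₁ = ε₀A/d = 8.85×10⁻¹² × 5.95×10⁻⁴ / 1.14×10⁻³ = 4.62×10⁻¹² F.
U₁ = 1.05×10⁻¹¹ J.
Battery connected ⇒ V is held fixed. C₂ = 28.3 C₁ and U = ½CV², so U₂/U₁ = C₂/C₁ = 28.3.
U₂ = 28.3 × 1.05×10⁻¹¹ = 2.97×10⁻¹⁰ J.

297 pJ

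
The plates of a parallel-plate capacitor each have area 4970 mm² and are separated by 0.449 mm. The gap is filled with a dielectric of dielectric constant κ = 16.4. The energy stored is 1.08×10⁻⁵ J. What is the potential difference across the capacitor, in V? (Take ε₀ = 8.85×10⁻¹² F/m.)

V ≈ 116 V

A = 4970 mm² = 4.97×10⁻³ m².
C = κε₀A/d = 16.4 × 8.85×10⁻¹² × 4.97×10⁻³ / 4.49×10⁻⁴ = 1.61×10⁻⁹ F.
V = √(2U/C) = √(2 × 1.08×10⁻⁵ / 1.61×10⁻⁹) = 1.16×10² V.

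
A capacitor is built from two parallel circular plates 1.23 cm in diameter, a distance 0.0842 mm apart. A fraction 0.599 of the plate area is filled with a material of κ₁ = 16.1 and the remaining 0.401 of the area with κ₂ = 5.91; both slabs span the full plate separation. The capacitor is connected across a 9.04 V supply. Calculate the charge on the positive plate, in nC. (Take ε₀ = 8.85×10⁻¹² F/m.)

A = π(1.23/2 cm)² = 1.19×10⁻⁴ m².
Side-by-side slabs ⇒ two capacitors in parallel, each spanning the full gap.
C₁ = κ₁ε₀A₁/d = 16.1 × 8.85×10⁻¹² × 7.12×10⁻⁵ / 8.42×10⁻⁵ = 1.20×10⁻¹⁰ F.
C₂ = κ₂ε₀A₂/d = 5.91 × 8.85×10⁻¹² × 4.76×10⁻⁵ / 8.42×10⁻⁵ = 2.96×10⁻¹¹ F.
C = C₁ + C₂ = 1.50×10⁻¹⁰ F.
Q = CV = 1.50×10⁻¹⁰ × 9.04 = 1.36×10⁻⁹ C.

Q ≈ 1.36 nC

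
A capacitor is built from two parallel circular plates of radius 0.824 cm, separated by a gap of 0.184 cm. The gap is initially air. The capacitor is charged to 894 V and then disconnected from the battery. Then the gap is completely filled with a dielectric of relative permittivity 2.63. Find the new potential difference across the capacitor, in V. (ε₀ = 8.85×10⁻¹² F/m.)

V ≈ 340 V

A = π(0.824 cm)² = 2.13×10⁻⁴ m².
Initially C₁ = ε₀A/d = 8.85×10⁻¹² × 2.13×10⁻⁴ / 1.84×10⁻³ = 1.03×10⁻¹² F.
V₁ = 8.94×10² V.
Isolated ⇒ Q is held fixed. C₂ = 2.63 C₁ and V = Q/C, so V₂/V₁ = C₁/C₂ = 0.380.
V₂ = 0.380 × 8.94×10² = 3.40×10² V.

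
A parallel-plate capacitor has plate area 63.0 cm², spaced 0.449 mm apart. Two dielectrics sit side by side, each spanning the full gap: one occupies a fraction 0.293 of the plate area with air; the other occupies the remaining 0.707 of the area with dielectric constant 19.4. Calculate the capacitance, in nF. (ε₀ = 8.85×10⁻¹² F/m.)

C ≈ 1.74 nF

A = 63.0 cm² = 6.30×10⁻³ m².
Side-by-side slabs ⇒ two capacitors in parallel, each spanning the full gap.
C₁ = κ₁ε₀A₁/d = 1.00 × 8.85×10⁻¹² × 1.85×10⁻³ / 4.49×10⁻⁴ = 3.64×10⁻¹¹ F.
C₂ = κ₂ε₀A₂/d = 19.4 × 8.85×10⁻¹² × 4.45×10⁻³ / 4.49×10⁻⁴ = 1.70×10⁻⁹ F.
C = C₁ + C₂ = 1.74×10⁻⁹ F.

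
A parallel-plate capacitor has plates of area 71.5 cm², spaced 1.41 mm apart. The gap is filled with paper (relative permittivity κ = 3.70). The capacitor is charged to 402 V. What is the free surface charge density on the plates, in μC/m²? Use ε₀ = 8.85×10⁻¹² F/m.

A = 71.5 cm² = 7.15×10⁻³ m².
C = κε₀A/d = 3.70 × 8.85×10⁻¹² × 7.15×10⁻³ / 1.41×10⁻³ = 1.66×10⁻¹⁰ F.
σ = Q/A = CV/A = 1.66×10⁻¹⁰ × 402 / 7.15×10⁻³ = 9.34×10⁻⁶ C/m².

σ ≈ 9.34 μC/m²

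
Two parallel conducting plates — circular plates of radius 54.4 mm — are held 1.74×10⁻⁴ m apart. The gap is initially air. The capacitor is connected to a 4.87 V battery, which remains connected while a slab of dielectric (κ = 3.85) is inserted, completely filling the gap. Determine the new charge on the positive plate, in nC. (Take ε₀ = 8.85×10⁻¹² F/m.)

A = π(54.4 mm)² = 9.30×10⁻³ m².
Initially C₁ = ε₀A/d = 8.85×10⁻¹² × 9.30×10⁻³ / 1.74×10⁻⁴ = 4.73×10⁻¹⁰ F.
Q₁ = 2.30×10⁻⁹ C.
Battery connected ⇒ V is held fixed. C₂ = 3.85 C₁ and Q = CV, so Q₂/Q₁ = C₂/C₁ = 3.85.
Q₂ = 3.85 × 2.30×10⁻⁹ = 8.87×10⁻⁹ C.

8.87 nC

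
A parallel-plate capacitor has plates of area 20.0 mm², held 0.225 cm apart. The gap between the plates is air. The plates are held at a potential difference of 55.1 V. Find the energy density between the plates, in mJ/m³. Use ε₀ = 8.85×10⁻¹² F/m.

2.65 mJ/m³

E = V/d = 55.1 / 2.25×10⁻³ = 2.45×10⁴ V/m.
u = ½ε₀E² = ½ × 8.85×10⁻¹² × (2.45×10⁴)² = 2.65×10⁻³ J/m³.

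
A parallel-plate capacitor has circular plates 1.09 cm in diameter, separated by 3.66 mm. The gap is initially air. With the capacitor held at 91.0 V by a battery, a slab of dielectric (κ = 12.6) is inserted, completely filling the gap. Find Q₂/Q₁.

12.6

Battery connected ⇒ V is held fixed.
C₂ = 12.6 C₁ and Q = CV, so Q₂/Q₁ = C₂/C₁ = 12.6.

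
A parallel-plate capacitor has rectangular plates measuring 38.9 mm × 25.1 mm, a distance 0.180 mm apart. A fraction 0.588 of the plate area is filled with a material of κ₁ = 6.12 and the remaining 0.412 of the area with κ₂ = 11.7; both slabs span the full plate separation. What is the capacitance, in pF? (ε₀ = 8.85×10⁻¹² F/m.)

404 pF

A = 38.9 × 25.1 mm² = 9.76×10⁻⁴ m².
Side-by-side slabs ⇒ two capacitors in parallel, each spanning the full gap.
C₁ = κ₁ε₀A₁/d = 6.12 × 8.85×10⁻¹² × 5.74×10⁻⁴ / 1.80×10⁻⁴ = 1.73×10⁻¹⁰ F.
C₂ = κ₂ε₀A₂/d = 11.7 × 8.85×10⁻¹² × 4.02×10⁻⁴ / 1.80×10⁻⁴ = 2.31×10⁻¹⁰ F.
C = C₁ + C₂ = 4.04×10⁻¹⁰ F.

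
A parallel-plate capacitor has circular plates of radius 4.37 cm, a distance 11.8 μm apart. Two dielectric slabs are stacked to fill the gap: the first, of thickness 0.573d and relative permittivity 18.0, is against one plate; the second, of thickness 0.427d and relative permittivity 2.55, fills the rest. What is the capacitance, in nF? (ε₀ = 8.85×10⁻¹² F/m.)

22.6 nF

A = π(4.37 cm)² = 6.00×10⁻³ m².
Stacked slabs ⇒ two capacitors in series, each with the full plate area.
C₁ = κ₁ε₀A/d₁ = 18.0 × 8.85×10⁻¹² × 6.00×10⁻³ / 6.76×10⁻⁶ = 1.41×10⁻⁷ F.
C₂ = κ₂ε₀A/d₂ = 2.55 × 8.85×10⁻¹² × 6.00×10⁻³ / 5.04×10⁻⁶ = 2.69×10⁻⁸ F.
C = (1/C₁ + 1/C₂)⁻¹ = 2.26×10⁻⁸ F.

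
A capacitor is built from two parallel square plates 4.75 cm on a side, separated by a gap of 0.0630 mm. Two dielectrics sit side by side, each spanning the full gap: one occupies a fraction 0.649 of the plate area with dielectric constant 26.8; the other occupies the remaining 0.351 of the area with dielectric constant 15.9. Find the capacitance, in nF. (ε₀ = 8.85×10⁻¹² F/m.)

C ≈ 7.28 nF

A = (4.75 cm)² = 2.26×10⁻³ m².
Side-by-side slabs ⇒ two capacitors in parallel, each spanning the full gap.
C₁ = κ₁ε₀A₁/d = 26.8 × 8.85×10⁻¹² × 1.46×10⁻³ / 6.30×10⁻⁵ = 5.51×10⁻⁹ F.
C₂ = κ₂ε₀A₂/d = 15.9 × 8.85×10⁻¹² × 7.92×10⁻⁴ / 6.30×10⁻⁵ = 1.77×10⁻⁹ F.
C = C₁ + C₂ = 7.28×10⁻⁹ F.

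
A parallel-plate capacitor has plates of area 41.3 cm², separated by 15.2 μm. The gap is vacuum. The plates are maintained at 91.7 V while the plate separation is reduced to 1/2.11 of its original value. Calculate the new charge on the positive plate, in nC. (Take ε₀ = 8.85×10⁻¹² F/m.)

A = 41.3 cm² = 4.13×10⁻³ m².
Initially C₁ = ε₀A/d = 8.85×10⁻¹² × 4.13×10⁻³ / 1.52×10⁻⁵ = 2.40×10⁻⁹ F.
Q₁ = 2.21×10⁻⁷ C.
Battery connected ⇒ V is held fixed. C₂ = 2.11 C₁ and Q = CV, so Q₂/Q₁ = C₂/C₁ = 2.11.
Q₂ = 2.11 × 2.21×10⁻⁷ = 4.65×10⁻⁷ C.

465 nC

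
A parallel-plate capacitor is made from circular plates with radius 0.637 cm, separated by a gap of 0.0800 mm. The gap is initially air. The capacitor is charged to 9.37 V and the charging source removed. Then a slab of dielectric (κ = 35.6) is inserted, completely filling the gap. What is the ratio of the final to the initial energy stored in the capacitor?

Isolated ⇒ Q is held fixed.
C₂ = 35.6 C₁ and U = Q²/(2C), so U₂/U₁ = C₁/C₂ = 0.0281.

0.0281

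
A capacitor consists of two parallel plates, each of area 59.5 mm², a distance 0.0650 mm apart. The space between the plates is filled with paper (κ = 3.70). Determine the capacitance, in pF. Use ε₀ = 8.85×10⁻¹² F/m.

C ≈ 30.0 pF

A = 59.5 mm² = 5.95×10⁻⁵ m².
C = κε₀A/d = 3.70 × 8.85×10⁻¹² × 5.95×10⁻⁵ / 6.50×10⁻⁵ = 3.00×10⁻¹¹ F.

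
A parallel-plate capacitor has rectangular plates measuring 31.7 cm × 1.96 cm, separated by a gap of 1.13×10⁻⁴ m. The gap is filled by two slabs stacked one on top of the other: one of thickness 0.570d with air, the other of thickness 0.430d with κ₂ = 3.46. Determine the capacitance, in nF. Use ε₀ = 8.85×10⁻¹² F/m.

A = 31.7 × 1.96 cm² = 6.21×10⁻³ m².
Stacked slabs ⇒ two capacitors in series, each with the full plate area.
C₁ = κ₁ε₀A/d₁ = 1.00 × 8.85×10⁻¹² × 6.21×10⁻³ / 6.44×10⁻⁵ = 8.54×10⁻¹⁰ F.
C₂ = κ₂ε₀A/d₂ = 3.46 × 8.85×10⁻¹² × 6.21×10⁻³ / 4.86×10⁻⁵ = 3.92×10⁻⁹ F.
C = (1/C₁ + 1/C₂)⁻¹ = 7.01×10⁻¹⁰ F.

0.701 nF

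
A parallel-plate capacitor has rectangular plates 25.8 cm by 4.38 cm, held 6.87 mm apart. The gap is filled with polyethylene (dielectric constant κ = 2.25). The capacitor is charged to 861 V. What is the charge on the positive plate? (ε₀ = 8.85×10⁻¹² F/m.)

A = 25.8 × 4.38 cm² = 1.13×10⁻² m².
C = κε₀A/d = 2.25 × 8.85×10⁻¹² × 1.13×10⁻² / 6.87×10⁻³ = 3.28×10⁻¹¹ F.
Q = CV = 3.28×10⁻¹¹ × 861 = 2.82×10⁻⁸ C.

Q ≈ 28.2 nC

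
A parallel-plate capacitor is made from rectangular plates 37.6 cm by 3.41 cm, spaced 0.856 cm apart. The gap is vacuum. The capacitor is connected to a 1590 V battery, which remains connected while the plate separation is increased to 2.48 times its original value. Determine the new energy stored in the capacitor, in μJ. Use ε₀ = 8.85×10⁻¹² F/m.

A = 37.6 × 3.41 cm² = 1.28×10⁻² m².
Initially C₁ = ε₀A/d = 8.85×10⁻¹² × 1.28×10⁻² / 8.56×10⁻³ = 1.33×10⁻¹¹ F.
U₁ = 1.68×10⁻⁵ J.
Battery connected ⇒ V is held fixed. C₂ = 0.403 C₁ and U = ½CV², so U₂/U₁ = C₂/C₁ = 0.403.
U₂ = 0.403 × 1.68×10⁻⁵ = 6.76×10⁻⁶ J.

6.76 μJ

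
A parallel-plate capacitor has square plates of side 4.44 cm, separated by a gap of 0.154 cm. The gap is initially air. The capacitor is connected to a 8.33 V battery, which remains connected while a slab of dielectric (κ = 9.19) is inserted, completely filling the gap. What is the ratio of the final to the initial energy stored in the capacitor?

U₂/U₁ ≈ 9.19

Battery connected ⇒ V is held fixed.
C₂ = 9.19 C₁ and U = ½CV², so U₂/U₁ = C₂/C₁ = 9.19.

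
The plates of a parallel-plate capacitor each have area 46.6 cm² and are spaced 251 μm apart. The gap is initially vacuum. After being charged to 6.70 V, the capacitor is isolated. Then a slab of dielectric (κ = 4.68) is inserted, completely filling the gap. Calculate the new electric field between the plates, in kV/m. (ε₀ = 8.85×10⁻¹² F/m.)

E ≈ 5.70 kV/m

A = 46.6 cm² = 4.66×10⁻³ m².
Initially C₁ = ε₀A/d = 8.85×10⁻¹² × 4.66×10⁻³ / 2.51×10⁻⁴ = 1.64×10⁻¹⁰ F.
E₁ = 2.67×10⁴ V/m.
Isolated ⇒ Q is held fixed. V₂ = Q/C₂ = V₁/4.68; E = V/d, so E₂/E₁ = (V₂/V₁)(d₁/d₂) = 0.214.
E₂ = 0.214 × 2.67×10⁴ = 5.70×10³ V/m.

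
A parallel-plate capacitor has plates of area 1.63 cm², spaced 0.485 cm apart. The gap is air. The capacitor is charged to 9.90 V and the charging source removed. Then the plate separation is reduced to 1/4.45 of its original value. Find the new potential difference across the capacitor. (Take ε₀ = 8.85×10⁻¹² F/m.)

V ≈ 2.22 V

A = 1.63 cm² = 1.63×10⁻⁴ m².
Initially C₁ = ε₀A/d = 8.85×10⁻¹² × 1.63×10⁻⁴ / 4.85×10⁻³ = 2.97×10⁻¹³ F.
V₁ = 9.90 V.
Isolated ⇒ Q is held fixed. C₂ = 4.45 C₁ and V = Q/C, so V₂/V₁ = C₁/C₂ = 0.225.
V₂ = 0.225 × 9.90 = 2.22 V.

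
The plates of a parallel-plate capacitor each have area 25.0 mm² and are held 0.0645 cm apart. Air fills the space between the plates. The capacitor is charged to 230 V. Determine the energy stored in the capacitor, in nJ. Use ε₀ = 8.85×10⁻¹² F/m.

9.07 nJ

A = 25.0 mm² = 2.50×10⁻⁵ m².
C = ε₀A/d = 8.85×10⁻¹² × 2.50×10⁻⁵ / 6.45×10⁻⁴ = 3.43×10⁻¹³ F.
U = ½CV² = ½ × 3.43×10⁻¹³ × (230)² = 9.07×10⁻⁹ J.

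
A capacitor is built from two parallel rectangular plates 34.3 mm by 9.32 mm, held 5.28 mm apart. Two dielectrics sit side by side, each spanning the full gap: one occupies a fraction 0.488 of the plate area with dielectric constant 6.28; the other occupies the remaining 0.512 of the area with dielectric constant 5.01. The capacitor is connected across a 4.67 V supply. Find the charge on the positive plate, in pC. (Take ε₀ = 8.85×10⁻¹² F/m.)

14.1 pC

A = 34.3 × 9.32 mm² = 3.20×10⁻⁴ m².
Side-by-side slabs ⇒ two capacitors in parallel, each spanning the full gap.
C₁ = κ₁ε₀A₁/d = 6.28 × 8.85×10⁻¹² × 1.56×10⁻⁴ / 5.28×10⁻³ = 1.64×10⁻¹² F.
C₂ = κ₂ε₀A₂/d = 5.01 × 8.85×10⁻¹² × 1.64×10⁻⁴ / 5.28×10⁻³ = 1.37×10⁻¹² F.
C = C₁ + C₂ = 3.02×10⁻¹² F.
Q = CV = 3.02×10⁻¹² × 4.67 = 1.41×10⁻¹¹ C.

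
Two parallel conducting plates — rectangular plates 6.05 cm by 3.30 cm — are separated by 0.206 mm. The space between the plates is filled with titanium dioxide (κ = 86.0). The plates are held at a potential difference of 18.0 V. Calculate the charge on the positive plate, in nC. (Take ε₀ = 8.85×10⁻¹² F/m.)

Q ≈ 133 nC

A = 6.05 × 3.30 cm² = 2.00×10⁻³ m².
C = κε₀A/d = 86.0 × 8.85×10⁻¹² × 2.00×10⁻³ / 2.06×10⁻⁴ = 7.38×10⁻⁹ F.
Q = CV = 7.38×10⁻⁹ × 18.0 = 1.33×10⁻⁷ C.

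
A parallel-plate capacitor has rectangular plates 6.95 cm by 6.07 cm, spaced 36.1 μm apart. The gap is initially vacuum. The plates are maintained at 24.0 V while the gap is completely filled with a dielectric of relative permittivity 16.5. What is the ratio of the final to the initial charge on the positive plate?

Battery connected ⇒ V is held fixed.
C₂ = 16.5 C₁ and Q = CV, so Q₂/Q₁ = C₂/C₁ = 16.5.

16.5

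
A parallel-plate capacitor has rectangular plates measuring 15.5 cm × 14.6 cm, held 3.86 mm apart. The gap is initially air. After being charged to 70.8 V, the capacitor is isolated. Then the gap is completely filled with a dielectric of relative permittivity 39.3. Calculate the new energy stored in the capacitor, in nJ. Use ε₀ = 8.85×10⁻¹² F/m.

U ≈ 3.31 nJ

A = 15.5 × 14.6 cm² = 2.26×10⁻² m².
Initially C₁ = ε₀A/d = 8.85×10⁻¹² × 2.26×10⁻² / 3.86×10⁻³ = 5.19×10⁻¹¹ F.
U₁ = 1.30×10⁻⁷ J.
Isolated ⇒ Q is held fixed. C₂ = 39.3 C₁ and U = Q²/(2C), so U₂/U₁ = C₁/C₂ = 0.0254.
U₂ = 0.0254 × 1.30×10⁻⁷ = 3.31×10⁻⁹ J.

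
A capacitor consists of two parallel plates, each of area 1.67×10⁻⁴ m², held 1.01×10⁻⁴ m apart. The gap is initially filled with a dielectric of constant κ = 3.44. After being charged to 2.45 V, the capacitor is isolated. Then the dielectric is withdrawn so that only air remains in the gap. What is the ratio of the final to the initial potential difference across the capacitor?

V₂/V₁ ≈ 3.44

Isolated ⇒ Q is held fixed.
C₂ = 0.291 C₁ and V = Q/C, so V₂/V₁ = C₁/C₂ = 3.44.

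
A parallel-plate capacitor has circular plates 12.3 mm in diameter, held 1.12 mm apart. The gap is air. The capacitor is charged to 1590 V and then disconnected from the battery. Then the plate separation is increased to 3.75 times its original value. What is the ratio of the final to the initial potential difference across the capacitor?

3.75

Isolated ⇒ Q is held fixed.
C₂ = 0.267 C₁ and V = Q/C, so V₂/V₁ = C₁/C₂ = 3.75.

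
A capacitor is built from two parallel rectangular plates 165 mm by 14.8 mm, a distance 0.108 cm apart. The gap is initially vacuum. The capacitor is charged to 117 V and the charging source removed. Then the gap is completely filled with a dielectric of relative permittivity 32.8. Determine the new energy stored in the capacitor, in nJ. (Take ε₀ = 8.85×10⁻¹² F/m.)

A = 165 × 14.8 mm² = 2.44×10⁻³ m².
Initially C₁ = ε₀A/d = 8.85×10⁻¹² × 2.44×10⁻³ / 1.08×10⁻³ = 2.00×10⁻¹¹ F.
U₁ = 1.37×10⁻⁷ J.
Isolated ⇒ Q is held fixed. C₂ = 32.8 C₁ and U = Q²/(2C), so U₂/U₁ = C₁/C₂ = 0.0305.
U₂ = 0.0305 × 1.37×10⁻⁷ = 4.18×10⁻⁹ J.

U ≈ 4.18 nJ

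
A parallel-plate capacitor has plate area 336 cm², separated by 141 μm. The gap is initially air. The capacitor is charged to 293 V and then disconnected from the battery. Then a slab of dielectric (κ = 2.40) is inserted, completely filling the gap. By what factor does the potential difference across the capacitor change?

Isolated ⇒ Q is held fixed.
C₂ = 2.40 C₁ and V = Q/C, so V₂/V₁ = C₁/C₂ = 0.417.

V₂/V₁ ≈ 0.417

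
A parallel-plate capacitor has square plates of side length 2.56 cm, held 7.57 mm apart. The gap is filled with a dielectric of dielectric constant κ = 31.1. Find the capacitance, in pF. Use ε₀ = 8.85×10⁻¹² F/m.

A = (2.56 cm)² = 6.55×10⁻⁴ m².
C = κε₀A/d = 31.1 × 8.85×10⁻¹² × 6.55×10⁻⁴ / 7.57×10⁻³ = 2.38×10⁻¹¹ F.

C ≈ 23.8 pF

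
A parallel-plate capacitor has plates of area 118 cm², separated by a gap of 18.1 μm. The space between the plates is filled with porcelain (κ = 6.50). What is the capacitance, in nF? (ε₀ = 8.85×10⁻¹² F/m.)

C ≈ 37.5 nF

A = 118 cm² = 1.18×10⁻² m².
C = κε₀A/d = 6.50 × 8.85×10⁻¹² × 1.18×10⁻² / 1.81×10⁻⁵ = 3.75×10⁻⁸ F.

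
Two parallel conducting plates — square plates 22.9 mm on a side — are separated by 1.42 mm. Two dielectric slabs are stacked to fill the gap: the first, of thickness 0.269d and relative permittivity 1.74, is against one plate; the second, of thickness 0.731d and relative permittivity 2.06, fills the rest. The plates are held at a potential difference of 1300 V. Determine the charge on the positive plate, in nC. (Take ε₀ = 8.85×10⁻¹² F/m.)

A = (22.9 mm)² = 5.24×10⁻⁴ m².
Stacked slabs ⇒ two capacitors in series, each with the full plate area.
C₁ = κ₁ε₀A/d₁ = 1.74 × 8.85×10⁻¹² × 5.24×10⁻⁴ / 3.82×10⁻⁴ = 2.11×10⁻¹¹ F.
C₂ = κ₂ε₀A/d₂ = 2.06 × 8.85×10⁻¹² × 5.24×10⁻⁴ / 1.04×10⁻³ = 9.21×10⁻¹² F.
C = (1/C₁ + 1/C₂)⁻¹ = 6.42×10⁻¹² F.
Q = CV = 6.42×10⁻¹² × 1300 = 8.34×10⁻⁹ C.

Q ≈ 8.34 nC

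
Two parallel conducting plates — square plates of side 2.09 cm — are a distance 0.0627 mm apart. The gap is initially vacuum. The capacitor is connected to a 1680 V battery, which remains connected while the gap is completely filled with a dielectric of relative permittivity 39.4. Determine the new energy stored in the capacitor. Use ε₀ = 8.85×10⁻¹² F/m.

A = (2.09 cm)² = 4.37×10⁻⁴ m².
Initially C₁ = ε₀A/d = 8.85×10⁻¹² × 4.37×10⁻⁴ / 6.27×10⁻⁵ = 6.17×10⁻¹¹ F.
U₁ = 8.70×10⁻⁵ J.
Battery connected ⇒ V is held fixed. C₂ = 39.4 C₁ and U = ½CV², so U₂/U₁ = C₂/C₁ = 39.4.
U₂ = 39.4 × 8.70×10⁻⁵ = 3.43×10⁻³ J.

3.43 mJ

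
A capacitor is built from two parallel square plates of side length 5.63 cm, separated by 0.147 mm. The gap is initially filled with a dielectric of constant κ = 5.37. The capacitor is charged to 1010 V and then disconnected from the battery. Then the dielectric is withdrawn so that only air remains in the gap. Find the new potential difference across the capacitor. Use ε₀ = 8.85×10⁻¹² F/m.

A = (5.63 cm)² = 3.17×10⁻³ m².
Initially C₁ = κε₀A/d = 5.37 × 8.85×10⁻¹² × 3.17×10⁻³ / 1.47×10⁻⁴ = 1.02×10⁻⁹ F.
V₁ = 1.01×10³ V.
Isolated ⇒ Q is held fixed. C₂ = 0.186 C₁ and V = Q/C, so V₂/V₁ = C₁/C₂ = 5.37.
V₂ = 5.37 × 1.01×10³ = 5.42×10³ V.

5.42 kV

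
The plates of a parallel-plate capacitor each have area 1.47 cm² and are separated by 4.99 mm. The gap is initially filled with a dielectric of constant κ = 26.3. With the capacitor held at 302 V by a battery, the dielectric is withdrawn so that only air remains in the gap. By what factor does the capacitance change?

C = κε₀A/d scales with κ, so C₂/C₁ = 1/κ = 1/26.3 = 0.0380.

0.0380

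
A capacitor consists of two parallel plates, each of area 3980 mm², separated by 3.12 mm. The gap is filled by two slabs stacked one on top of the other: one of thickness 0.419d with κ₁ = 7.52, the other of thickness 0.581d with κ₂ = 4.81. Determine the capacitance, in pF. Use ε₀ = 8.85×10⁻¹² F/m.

64.0 pF

A = 3980 mm² = 3.98×10⁻³ m².
Stacked slabs ⇒ two capacitors in series, each with the full plate area.
C₁ = κ₁ε₀A/d₁ = 7.52 × 8.85×10⁻¹² × 3.98×10⁻³ / 1.31×10⁻³ = 2.03×10⁻¹⁰ F.
C₂ = κ₂ε₀A/d₂ = 4.81 × 8.85×10⁻¹² × 3.98×10⁻³ / 1.81×10⁻³ = 9.35×10⁻¹¹ F.
C = (1/C₁ + 1/C₂)⁻¹ = 6.40×10⁻¹¹ F.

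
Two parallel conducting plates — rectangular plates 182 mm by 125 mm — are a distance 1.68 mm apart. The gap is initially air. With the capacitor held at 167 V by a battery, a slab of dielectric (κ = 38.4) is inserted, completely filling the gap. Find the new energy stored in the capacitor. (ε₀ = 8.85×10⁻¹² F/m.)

A = 182 × 125 mm² = 2.27×10⁻² m².
Initially C₁ = ε₀A/d = 8.85×10⁻¹² × 2.27×10⁻² / 1.68×10⁻³ = 1.20×10⁻¹⁰ F.
U₁ = 1.67×10⁻⁶ J.
Battery connected ⇒ V is held fixed. C₂ = 38.4 C₁ and U = ½CV², so U₂/U₁ = C₂/C₁ = 38.4.
U₂ = 38.4 × 1.67×10⁻⁶ = 6.42×10⁻⁵ J.

U ≈ 64.2 μJ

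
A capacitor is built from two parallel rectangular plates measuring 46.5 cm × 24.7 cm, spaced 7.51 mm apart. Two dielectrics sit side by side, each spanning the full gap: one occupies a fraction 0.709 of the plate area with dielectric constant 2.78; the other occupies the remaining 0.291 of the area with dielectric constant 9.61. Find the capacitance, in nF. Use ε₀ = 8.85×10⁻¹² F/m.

0.645 nF

A = 46.5 × 24.7 cm² = 0.115 m².
Side-by-side slabs ⇒ two capacitors in parallel, each spanning the full gap.
C₁ = κ₁ε₀A₁/d = 2.78 × 8.85×10⁻¹² × 8.14×10⁻² / 7.51×10⁻³ = 2.67×10⁻¹⁰ F.
C₂ = κ₂ε₀A₂/d = 9.61 × 8.85×10⁻¹² × 3.34×10⁻² / 7.51×10⁻³ = 3.79×10⁻¹⁰ F.
C = C₁ + C₂ = 6.45×10⁻¹⁰ F.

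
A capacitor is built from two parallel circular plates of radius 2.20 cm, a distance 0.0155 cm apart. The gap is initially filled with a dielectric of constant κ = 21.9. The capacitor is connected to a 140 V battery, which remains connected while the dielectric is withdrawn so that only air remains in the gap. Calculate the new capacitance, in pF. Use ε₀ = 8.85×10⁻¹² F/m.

86.8 pF

A = π(2.20 cm)² = 1.52×10⁻³ m².
Initially C₁ = κε₀A/d = 21.9 × 8.85×10⁻¹² × 1.52×10⁻³ / 1.55×10⁻⁴ = 1.90×10⁻⁹ F.
C = κε₀A/d scales with κ, so C₂/C₁ = 1/κ = 1/21.9 = 0.0457.
C₂ = 0.0457 × 1.90×10⁻⁹ = 8.68×10⁻¹¹ F.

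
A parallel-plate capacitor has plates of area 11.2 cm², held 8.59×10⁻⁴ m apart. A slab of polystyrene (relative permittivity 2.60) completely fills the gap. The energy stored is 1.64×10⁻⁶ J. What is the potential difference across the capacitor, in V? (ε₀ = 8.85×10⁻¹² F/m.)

V ≈ 331 V

A = 11.2 cm² = 1.12×10⁻³ m².
C = κε₀A/d = 2.60 × 8.85×10⁻¹² × 1.12×10⁻³ / 8.59×10⁻⁴ = 3.00×10⁻¹¹ F.
V = √(2U/C) = √(2 × 1.64×10⁻⁶ / 3.00×10⁻¹¹) = 3.31×10² V.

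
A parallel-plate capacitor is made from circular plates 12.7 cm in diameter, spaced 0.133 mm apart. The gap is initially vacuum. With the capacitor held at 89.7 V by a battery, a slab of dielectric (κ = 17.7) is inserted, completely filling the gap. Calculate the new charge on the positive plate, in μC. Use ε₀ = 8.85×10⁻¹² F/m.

Q ≈ 1.34 μC

A = π(12.7/2 cm)² = 1.27×10⁻² m².
Initially C₁ = ε₀A/d = 8.85×10⁻¹² × 1.27×10⁻² / 1.33×10⁻⁴ = 8.43×10⁻¹⁰ F.
Q₁ = 7.56×10⁻⁸ C.
Battery connected ⇒ V is held fixed. C₂ = 17.7 C₁ and Q = CV, so Q₂/Q₁ = C₂/C₁ = 17.7.
Q₂ = 17.7 × 7.56×10⁻⁸ = 1.34×10⁻⁶ C.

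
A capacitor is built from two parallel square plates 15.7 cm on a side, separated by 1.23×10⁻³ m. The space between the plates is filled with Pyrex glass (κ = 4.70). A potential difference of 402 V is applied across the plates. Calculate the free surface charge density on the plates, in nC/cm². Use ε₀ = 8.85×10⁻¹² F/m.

A = (15.7 cm)² = 2.46×10⁻² m².
C = κε₀A/d = 4.70 × 8.85×10⁻¹² × 2.46×10⁻² / 1.23×10⁻³ = 8.34×10⁻¹⁰ F.
σ = Q/A = CV/A = 8.34×10⁻¹⁰ × 402 / 2.46×10⁻² = 1.36×10⁻⁵ C/m².

σ ≈ 1.36 nC/cm²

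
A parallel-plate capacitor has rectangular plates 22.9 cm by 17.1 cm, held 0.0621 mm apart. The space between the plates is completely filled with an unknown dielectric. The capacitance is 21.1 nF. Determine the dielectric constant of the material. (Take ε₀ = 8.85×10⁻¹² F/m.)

A = 22.9 × 17.1 cm² = 3.92×10⁻² m².
κ = Cd/(ε₀A) = 2.11×10⁻⁸ × 6.21×10⁻⁵ / (8.85×10⁻¹² × 3.92×10⁻²) = 3.78.

κ ≈ 3.78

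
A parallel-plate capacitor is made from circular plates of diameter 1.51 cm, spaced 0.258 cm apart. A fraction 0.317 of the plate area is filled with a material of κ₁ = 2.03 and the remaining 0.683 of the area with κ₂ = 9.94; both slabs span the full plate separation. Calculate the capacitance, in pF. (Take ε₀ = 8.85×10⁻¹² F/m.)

A = π(1.51/2 cm)² = 1.79×10⁻⁴ m².
Side-by-side slabs ⇒ two capacitors in parallel, each spanning the full gap.
C₁ = κ₁ε₀A₁/d = 2.03 × 8.85×10⁻¹² × 5.68×10⁻⁵ / 2.58×10⁻³ = 3.95×10⁻¹³ F.
C₂ = κ₂ε₀A₂/d = 9.94 × 8.85×10⁻¹² × 1.22×10⁻⁴ / 2.58×10⁻³ = 4.17×10⁻¹² F.
C = C₁ + C₂ = 4.57×10⁻¹² F.

C ≈ 4.57 pF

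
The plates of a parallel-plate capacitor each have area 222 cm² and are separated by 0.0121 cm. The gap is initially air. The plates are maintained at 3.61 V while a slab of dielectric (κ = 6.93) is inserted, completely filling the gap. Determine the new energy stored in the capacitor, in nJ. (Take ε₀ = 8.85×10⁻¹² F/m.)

U ≈ 73.3 nJ

A = 222 cm² = 2.22×10⁻² m².
Initially C₁ = ε₀A/d = 8.85×10⁻¹² × 2.22×10⁻² / 1.21×10⁻⁴ = 1.62×10⁻⁹ F.
U₁ = 1.06×10⁻⁸ J.
Battery connected ⇒ V is held fixed. C₂ = 6.93 C₁ and U = ½CV², so U₂/U₁ = C₂/C₁ = 6.93.
U₂ = 6.93 × 1.06×10⁻⁸ = 7.33×10⁻⁸ J.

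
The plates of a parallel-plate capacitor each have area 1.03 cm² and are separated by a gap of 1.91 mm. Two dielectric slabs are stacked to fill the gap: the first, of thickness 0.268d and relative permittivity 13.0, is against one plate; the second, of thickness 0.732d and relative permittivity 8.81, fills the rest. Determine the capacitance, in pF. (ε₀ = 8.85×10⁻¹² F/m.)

4.60 pF

A = 1.03 cm² = 1.03×10⁻⁴ m².
Stacked slabs ⇒ two capacitors in series, each with the full plate area.
C₁ = κ₁ε₀A/d₁ = 13.0 × 8.85×10⁻¹² × 1.03×10⁻⁴ / 5.12×10⁻⁴ = 2.32×10⁻¹¹ F.
C₂ = κ₂ε₀A/d₂ = 8.81 × 8.85×10⁻¹² × 1.03×10⁻⁴ / 1.40×10⁻³ = 5.74×10⁻¹² F.
C = (1/C₁ + 1/C₂)⁻¹ = 4.60×10⁻¹² F.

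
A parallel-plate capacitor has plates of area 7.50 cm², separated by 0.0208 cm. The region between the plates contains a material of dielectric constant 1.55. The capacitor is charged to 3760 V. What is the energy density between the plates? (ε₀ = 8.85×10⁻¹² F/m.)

E = V/d = 3760 / 2.08×10⁻⁴ = 1.81×10⁷ V/m.
u = ½κε₀E² = ½ × 1.55 × 8.85×10⁻¹² × (1.81×10⁷)² = 2.24×10³ J/m³.

2241 J/m³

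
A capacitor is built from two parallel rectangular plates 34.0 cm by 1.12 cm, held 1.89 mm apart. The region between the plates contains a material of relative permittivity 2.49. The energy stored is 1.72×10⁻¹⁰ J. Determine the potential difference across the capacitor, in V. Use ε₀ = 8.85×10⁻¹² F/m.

A = 34.0 × 1.12 cm² = 3.81×10⁻³ m².
C = κε₀A/d = 2.49 × 8.85×10⁻¹² × 3.81×10⁻³ / 1.89×10⁻³ = 4.44×10⁻¹¹ F.
V = √(2U/C) = √(2 × 1.72×10⁻¹⁰ / 4.44×10⁻¹¹) = 2.78 V.

V ≈ 2.78 V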